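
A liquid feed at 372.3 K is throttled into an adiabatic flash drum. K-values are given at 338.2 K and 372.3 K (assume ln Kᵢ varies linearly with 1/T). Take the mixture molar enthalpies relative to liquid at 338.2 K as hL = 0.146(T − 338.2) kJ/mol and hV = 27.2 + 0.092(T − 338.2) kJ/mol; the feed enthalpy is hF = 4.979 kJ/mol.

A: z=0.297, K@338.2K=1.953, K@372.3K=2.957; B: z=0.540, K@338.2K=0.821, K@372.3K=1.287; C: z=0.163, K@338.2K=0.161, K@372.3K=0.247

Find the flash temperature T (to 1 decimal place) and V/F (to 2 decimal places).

Adiabatic flash: solve Rachford–Rice at each trial T, then check hF = ψ·hV(T) + (1−ψ)·hL(T).
  T = 338.2 K: K = (1.953, 0.821, 0.161), RR gives ψ = 0.128, H_out = 3.491 kJ/mol
  T = 372.3 K: K = (2.957, 1.287, 0.247), RR gives ψ = 0.852, H_out = 26.584 kJ/mol
  T = 355.2 K: K = (2.426, 1.038, 0.201), RR gives ψ = 0.597, H_out = 18.182 kJ/mol
  T = 346.7 K: K = (2.182, 0.926, 0.181), RR gives ψ = 0.397, H_out = 11.846 kJ/mol
  T = 342.4 K: K = (2.065, 0.872, 0.170), RR gives ψ = 0.269, H_out = 7.878 kJ/mol
  T = 340.3 K: K = (2.008, 0.846, 0.166), RR gives ψ = 0.201, H_out = 5.747 kJ/mol
Linear interpolation between T = 338.2 (H_out = 3.491) and T = 340.3 (H_out = 5.747) on hF = 4.979 gives T ≈ 339.6 K, at which ψ = 0.18.

T = 339.6 K, V/F = 0.18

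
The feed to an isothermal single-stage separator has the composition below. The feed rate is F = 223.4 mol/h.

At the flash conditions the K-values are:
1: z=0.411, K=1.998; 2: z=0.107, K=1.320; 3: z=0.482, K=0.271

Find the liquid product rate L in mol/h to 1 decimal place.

Rachford–Rice: g(β) = Σ zᵢ(Kᵢ−1)/(1+β(Kᵢ−1)) = 0.
Check two-phase: ΣzᵢKᵢ = 1.093 > 1 and Σzᵢ/Kᵢ = 2.065 > 1, so g(0) = 0.093 > 0 and g(1) = -1.065 < 0.
Newton iteration, β⁰ = 0.32:
  β = 0.320: g = -0.1163, g' = -0.680 → β = 0.149
  β = 0.149: g = -0.0044, g' = -0.643 → β = 0.142
Converged at β = 0.142.
Then V = β·F = 0.1421·223.4 = 31.7 mol/h and L = F − V = 191.7 mol/h.

L = 191.7 mol/h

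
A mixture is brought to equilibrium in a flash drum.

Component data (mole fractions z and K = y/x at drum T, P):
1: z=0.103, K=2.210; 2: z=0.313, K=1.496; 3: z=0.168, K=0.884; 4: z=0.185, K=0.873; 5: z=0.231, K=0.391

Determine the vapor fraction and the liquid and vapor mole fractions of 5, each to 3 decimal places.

Rachford–Rice: g(ψ) = Σ zᵢ(Kᵢ−1)/(1+ψ(Kᵢ−1)) = 0.
Check two-phase: ΣzᵢKᵢ = 1.096 > 1 and Σzᵢ/Kᵢ = 1.249 > 1, so g(0) = 0.096 > 0 and g(1) = -0.249 < 0.
Iterate (Newton) starting at ψ = 0.4:
  ψ = 0.400: g = -0.0176, g' = -0.278 → ψ = 0.336
Converged at ψ = 0.336.
Compositions from xᵢ = zᵢ/(1+ψ(Kᵢ−1)), yᵢ = Kᵢxᵢ:
  1: x = 0.073, y = 0.162
  2: x = 0.268, y = 0.401
  3: x = 0.175, y = 0.155
  4: x = 0.193, y = 0.169
  5: x = 0.290, y = 0.114

ψ = 0.336, x_5 = 0.290, y_5 = 0.114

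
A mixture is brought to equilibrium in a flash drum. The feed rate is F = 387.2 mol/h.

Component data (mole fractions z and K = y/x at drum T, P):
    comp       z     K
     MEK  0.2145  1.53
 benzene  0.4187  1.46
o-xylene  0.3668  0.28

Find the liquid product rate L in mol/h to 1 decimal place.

Newton iteration, V/F⁰ = 0.67:
  V/F = 0.6700: g = -0.27911, g' = -0.7943 → V/F = 0.3186
  V/F = 0.3186: g = -0.07748, g' = -0.4317 → V/F = 0.1392
  V/F = 0.1392: g = -0.00661, g' = -0.3654 → V/F = 0.1211
  V/F = 0.1211: g = -0.00004, g' = -0.3609 → V/F = 0.1209
Converged at V/F = 0.1209.
Then V = V/F·F = 0.1209·387.2 = 46.8 mol/h and L = F − V = 340.4 mol/h.

L = 340.4 mol/h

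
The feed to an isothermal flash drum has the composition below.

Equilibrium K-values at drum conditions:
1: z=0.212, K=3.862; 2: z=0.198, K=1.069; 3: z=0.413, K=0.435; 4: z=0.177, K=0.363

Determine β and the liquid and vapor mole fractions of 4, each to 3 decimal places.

Let β = V/F and solve Σ zᵢ(Kᵢ−1)/(1+β(Kᵢ−1)) = 0.
Feasibility: ΣzᵢKᵢ = 1.274, Σzᵢ/Kᵢ = 1.677 — both > 1, two phases present.
Iterate (Newton) starting at β = 0.7:
  β = 0.700: g = -0.3744, g' = -0.788 → β = 0.225
  β = 0.225: g = -0.0163, g' = -0.915 → β = 0.207
Converged at β = 0.207.
Compositions from xᵢ = zᵢ/(1+β(Kᵢ−1)), yᵢ = Kᵢxᵢ:
  1: x = 0.133, y = 0.514
  2: x = 0.195, y = 0.209
  3: x = 0.468, y = 0.203
  4: x = 0.204, y = 0.074

β = 0.207, x_4 = 0.204, y_4 = 0.074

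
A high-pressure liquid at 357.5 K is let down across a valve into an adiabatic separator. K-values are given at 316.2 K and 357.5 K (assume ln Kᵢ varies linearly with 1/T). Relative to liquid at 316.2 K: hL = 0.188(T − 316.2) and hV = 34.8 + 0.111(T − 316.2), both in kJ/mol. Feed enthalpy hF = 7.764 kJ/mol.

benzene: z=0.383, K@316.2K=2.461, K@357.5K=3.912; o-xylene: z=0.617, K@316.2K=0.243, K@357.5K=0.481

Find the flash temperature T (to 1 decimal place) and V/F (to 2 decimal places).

Adiabatic flash: solve Rachford–Rice at each trial T, then check hF = ψ·hV(T) + (1−ψ)·hL(T).
  T = 316.2 K: K = (2.461, 0.243), RR gives ψ = 0.084, H_out = 2.910 kJ/mol
  T = 357.5 K: K = (3.912, 0.481), RR gives ψ = 0.526, H_out = 24.399 kJ/mol
  T = 336.9 K: K = (3.149, 0.349), RR gives ψ = 0.302, H_out = 13.906 kJ/mol
  T = 326.5 K: K = (2.793, 0.293), RR gives ψ = 0.197, H_out = 8.652 kJ/mol
  T = 321.4 K: K = (2.626, 0.267), RR gives ψ = 0.143, H_out = 5.908 kJ/mol
  T = 323.9 K: K = (2.707, 0.280), RR gives ψ = 0.170, H_out = 7.273 kJ/mol
  T = 325.2 K: K = (2.750, 0.286), RR gives ψ = 0.184, H_out = 7.967 kJ/mol
Linear interpolation between T = 323.9 (H_out = 7.273) and T = 325.2 (H_out = 7.967) on hF = 7.764 gives T ≈ 324.8 K, at which ψ = 0.18.

T = 324.8 K, V/F = 0.18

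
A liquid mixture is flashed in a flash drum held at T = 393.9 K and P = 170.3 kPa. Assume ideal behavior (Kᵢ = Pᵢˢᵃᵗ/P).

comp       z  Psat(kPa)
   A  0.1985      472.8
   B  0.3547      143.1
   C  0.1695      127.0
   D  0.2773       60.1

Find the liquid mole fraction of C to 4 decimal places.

Raoult's law: Kᵢ = Pᵢˢᵃᵗ/P = Pᵢˢᵃᵗ/170.3.
  K_A = 472.8/170.3 = 2.776277, K_B = 143.1/170.3 = 0.840282, K_C = 127.0/170.3 = 0.745743, K_D = 60.1/170.3 = 0.352907
Let β = V/F and solve Σ zᵢ(Kᵢ−1)/(1+β(Kᵢ−1)) = 0.
g(0) = ΣzᵢKᵢ − 1 = 0.0734 and g(1) = 1 − Σzᵢ/Kᵢ = -0.5067, so a root lies in (0, 1).
Iterate (Newton) starting at β = 0.5:
  β = 0.5000: g = -0.18947, g' = -0.4545 → β = 0.0831
  β = 0.0831: g = 0.01614, g' = -0.6259 → β = 0.1089
  β = 0.1089: g = 0.00041, g' = -0.5951 → β = 0.1096
Converged at β = 0.1096.
Compositions from xᵢ = zᵢ/(1+β(Kᵢ−1)), yᵢ = Kᵢxᵢ:
  A: x = 0.1662, y = 0.4613
  B: x = 0.3610, y = 0.3034
  C: x = 0.1744, y = 0.1300
  D: x = 0.2985, y = 0.1053

x_C = 0.1744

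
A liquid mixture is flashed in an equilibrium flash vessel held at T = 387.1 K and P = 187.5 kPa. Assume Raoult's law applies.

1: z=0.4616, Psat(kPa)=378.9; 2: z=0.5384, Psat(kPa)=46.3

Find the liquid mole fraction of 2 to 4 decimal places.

Raoult's law: Kᵢ = Pᵢˢᵃᵗ/P = Pᵢˢᵃᵗ/187.5.
  K_1 = 378.9/187.5 = 2.020800, K_2 = 46.3/187.5 = 0.246933
Rachford–Rice: g(V/F) = Σ zᵢ(Kᵢ−1)/(1+V/F(Kᵢ−1)) = 0.
Check two-phase: ΣzᵢKᵢ = 1.0658 > 1 and Σzᵢ/Kᵢ = 2.4088 > 1, so g(0) = 0.0658 > 0 and g(1) = -1.4088 < 0.
Binary case is linear: z₁(K₁−1)(1+V/F(K₂−1)) + z₂(K₂−1)(1+V/F(K₁−1)) = 0
⇒ V/F = [z₁(K₁−1)+z₂(K₂−1)] / [−(K₁−1)(K₂−1)] = 0.06575/0.76873 = 0.0855
Compositions from xᵢ = zᵢ/(1+V/F(Kᵢ−1)), yᵢ = Kᵢxᵢ:
  1: x = 0.4245, y = 0.8579
  2: x = 0.5755, y = 0.1421

x_2 = 0.5755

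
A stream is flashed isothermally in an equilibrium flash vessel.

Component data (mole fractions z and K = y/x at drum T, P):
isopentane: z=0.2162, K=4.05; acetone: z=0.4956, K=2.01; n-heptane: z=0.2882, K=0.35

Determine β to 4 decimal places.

β = 0.8866

Let β = V/F and solve Σ zᵢ(Kᵢ−1)/(1+β(Kᵢ−1)) = 0.
Feasibility: ΣzᵢKᵢ = 1.9726, Σzᵢ/Kᵢ = 1.1234 — both > 1, two phases present.
Iterate (Newton) starting at β = 0.5:
  β = 0.5000: g = 0.31622, g' = -0.8059 → β = 0.8924
  β = 0.8924: g = -0.00563, g' = -0.9755 → β = 0.8866
Converged at β = 0.8866.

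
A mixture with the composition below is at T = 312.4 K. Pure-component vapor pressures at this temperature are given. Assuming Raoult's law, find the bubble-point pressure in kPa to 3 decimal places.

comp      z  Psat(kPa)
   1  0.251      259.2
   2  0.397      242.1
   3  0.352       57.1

Pbub = 181.272 kPa

At the bubble point ψ → 0, so ΣzᵢKᵢ = 1 with Kᵢ = Pᵢˢᵃᵗ/P ⇒ P = ΣzᵢPᵢˢᵃᵗ.
P = 0.251·259.2 + 0.397·242.1 + 0.352·57.1 = 181.272 kPa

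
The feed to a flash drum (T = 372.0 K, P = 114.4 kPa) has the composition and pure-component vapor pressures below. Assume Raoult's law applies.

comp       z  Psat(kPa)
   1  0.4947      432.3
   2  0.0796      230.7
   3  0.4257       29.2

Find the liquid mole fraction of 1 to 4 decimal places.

x_1 = 0.1866

Raoult's law: Kᵢ = Pᵢˢᵃᵗ/P = Pᵢˢᵃᵗ/114.4.
  K_1 = 432.3/114.4 = 3.778846, K_2 = 230.7/114.4 = 2.016608, K_3 = 29.2/114.4 = 0.255245
Rachford–Rice: g(ψ) = Σ zᵢ(Kᵢ−1)/(1+ψ(Kᵢ−1)) = 0.
g(0) = ΣzᵢKᵢ − 1 = 1.1386 and g(1) = 1 − Σzᵢ/Kᵢ = -0.8382, so a root lies in (0, 1).
Newton iteration, ψ⁰ = 0.5:
  ψ = 0.5000: g = 0.12383, g' = -1.3047 → ψ = 0.5949
  ψ = 0.5949: g = -0.00070, g' = -1.3359 → ψ = 0.5944
Converged at ψ = 0.5944.
Compositions from xᵢ = zᵢ/(1+ψ(Kᵢ−1)), yᵢ = Kᵢxᵢ:
  1: x = 0.1866, y = 0.7050
  2: x = 0.0496, y = 0.1001
  3: x = 0.7638, y = 0.1950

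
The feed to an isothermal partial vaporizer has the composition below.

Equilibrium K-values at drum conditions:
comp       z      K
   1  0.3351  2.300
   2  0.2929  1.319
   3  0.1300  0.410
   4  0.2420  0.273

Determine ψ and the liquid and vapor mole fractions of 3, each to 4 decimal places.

ψ = 0.4347, x_3 = 0.1748, y_3 = 0.0717

Let ψ = V/F and solve Σ zᵢ(Kᵢ−1)/(1+ψ(Kᵢ−1)) = 0.
Check two-phase: ΣzᵢKᵢ = 1.2764 > 1 and Σzᵢ/Kᵢ = 1.5713 > 1, so g(0) = 0.2764 > 0 and g(1) = -0.5713 < 0.
Newton iteration, ψ⁰ = 0.33:
  ψ = 0.3300: g = 0.06268, g' = -0.5929 → ψ = 0.4357
  ψ = 0.4357: g = -0.00060, g' = -0.6098 → ψ = 0.4347
Converged at ψ = 0.4347.
Compositions from xᵢ = zᵢ/(1+ψ(Kᵢ−1)), yᵢ = Kᵢxᵢ:
  1: x = 0.2141, y = 0.4924
  2: x = 0.2572, y = 0.3393
  3: x = 0.1748, y = 0.0717
  4: x = 0.3538, y = 0.0966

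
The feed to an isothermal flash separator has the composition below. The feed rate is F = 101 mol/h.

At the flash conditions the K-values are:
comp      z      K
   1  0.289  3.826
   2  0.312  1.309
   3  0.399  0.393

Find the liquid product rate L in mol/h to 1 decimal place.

L = 39.9 mol/h

Material balance + equilibrium reduce to Σ zᵢ(Kᵢ−1)/(1+V/F(Kᵢ−1)) = 0.
g(0) = ΣzᵢKᵢ − 1 = 0.671 and g(1) = 1 − Σzᵢ/Kᵢ = -0.329, so a root lies in (0, 1).
Iterate (Newton) starting at V/F = 0.5:
  V/F = 0.500: g = 0.0742, g' = -0.722 → V/F = 0.603
  V/F = 0.603: g = 0.0014, g' = -0.703 → V/F = 0.605
Converged at V/F = 0.605.
Then V = V/F·F = 0.6048·101 = 61.1 mol/h and L = F − V = 39.9 mol/h.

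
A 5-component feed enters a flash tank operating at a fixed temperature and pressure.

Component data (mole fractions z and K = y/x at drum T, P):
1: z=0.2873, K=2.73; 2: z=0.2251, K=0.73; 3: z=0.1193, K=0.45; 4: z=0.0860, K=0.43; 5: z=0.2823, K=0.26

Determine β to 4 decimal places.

β = 0.1161

Material balance + equilibrium reduce to Σ zᵢ(Kᵢ−1)/(1+β(Kᵢ−1)) = 0.
Check two-phase: ΣzᵢKᵢ = 1.1127 > 1 and Σzᵢ/Kᵢ = 1.9645 > 1, so g(0) = 0.1127 > 0 and g(1) = -0.9645 < 0.
Newton–Raphson from β = 0.5:
  β = 0.5000: g = -0.29441, g' = -0.7819 → β = 0.1235
  β = 0.1235: g = -0.00637, g' = -0.8625 → β = 0.1161
Converged at β = 0.1161.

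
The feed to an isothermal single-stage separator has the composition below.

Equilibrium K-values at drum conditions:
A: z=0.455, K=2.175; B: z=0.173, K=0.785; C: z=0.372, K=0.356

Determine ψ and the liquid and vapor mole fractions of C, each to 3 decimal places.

Material balance + equilibrium reduce to Σ zᵢ(Kᵢ−1)/(1+ψ(Kᵢ−1)) = 0.
Feasibility: ΣzᵢKᵢ = 1.258, Σzᵢ/Kᵢ = 1.475 — both > 1, two phases present.
Iterate (Newton) starting at ψ = 0.5:
  ψ = 0.500: g = -0.0582, g' = -0.595 → ψ = 0.402
  ψ = 0.402: g = -0.0009, g' = -0.580 → ψ = 0.401
Converged at ψ = 0.401.
Compositions from xᵢ = zᵢ/(1+ψ(Kᵢ−1)), yᵢ = Kᵢxᵢ:
  A: x = 0.309, y = 0.673
  B: x = 0.189, y = 0.149
  C: x = 0.501, y = 0.178

ψ = 0.401, x_C = 0.501, y_C = 0.178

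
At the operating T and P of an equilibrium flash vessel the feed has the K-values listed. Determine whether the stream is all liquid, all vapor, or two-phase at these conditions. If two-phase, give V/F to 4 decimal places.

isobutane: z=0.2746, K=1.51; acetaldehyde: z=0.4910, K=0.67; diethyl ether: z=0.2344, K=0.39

all liquid

ΣzᵢKᵢ = 0.8350; Σzᵢ/Kᵢ = 1.5157.
Since ΣzᵢKᵢ < 1 the mixture is below its bubble point — single liquid phase.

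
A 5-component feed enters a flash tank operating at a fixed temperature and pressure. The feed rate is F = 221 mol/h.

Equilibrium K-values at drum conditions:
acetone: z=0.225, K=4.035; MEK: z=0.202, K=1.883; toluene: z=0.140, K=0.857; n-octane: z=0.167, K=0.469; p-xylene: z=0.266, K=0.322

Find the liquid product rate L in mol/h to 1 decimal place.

Let β = V/F and solve Σ zᵢ(Kᵢ−1)/(1+β(Kᵢ−1)) = 0.
Feasibility: ΣzᵢKᵢ = 1.572, Σzᵢ/Kᵢ = 1.509 — both > 1, two phases present.
Newton iteration, β⁰ = 0.5:
  β = 0.500: g = -0.0201, g' = -0.773 → β = 0.474
Converged at β = 0.474.
Then V = β·F = 0.4740·221 = 104.8 mol/h and L = F − V = 116.2 mol/h.

L = 116.2 mol/h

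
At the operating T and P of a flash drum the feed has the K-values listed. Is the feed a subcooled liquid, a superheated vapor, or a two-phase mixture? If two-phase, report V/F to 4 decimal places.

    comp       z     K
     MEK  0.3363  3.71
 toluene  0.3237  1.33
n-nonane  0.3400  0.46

ΣzᵢKᵢ = 1.8346; Σzᵢ/Kᵢ = 1.0732.
Both exceed 1, so a two-phase solution exists.
Newton iteration, ψ⁰ = 0.5:
  ψ = 0.5000: g = 0.22718, g' = -0.6574 → ψ = 0.8456
  ψ = 0.8456: g = 0.02251, g' = -0.5853 → ψ = 0.8841
  ψ = 0.8841: g = -0.00024, g' = -0.5983 → ψ = 0.8837
Converged at ψ = 0.8837.

two-phase, V/F = 0.8837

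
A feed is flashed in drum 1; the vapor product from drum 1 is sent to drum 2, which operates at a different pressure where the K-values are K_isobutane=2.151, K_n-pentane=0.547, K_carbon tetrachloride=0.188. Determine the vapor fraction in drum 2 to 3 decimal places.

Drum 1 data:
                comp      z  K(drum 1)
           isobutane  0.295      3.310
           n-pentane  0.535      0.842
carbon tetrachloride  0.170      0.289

V/F (drum 2) = 0.326

Drum 1:
Newton iteration, ψ₁⁰ = 0.5:
  ψ₁ = 0.500: g = 0.0369, g' = -0.562 → ψ₁ = 0.566
Converged at ψ₁ = 0.566.
Drum-1 compositions:
  isobutane: x = 0.128, y = 0.423
  n-pentane: x = 0.588, y = 0.495
  carbon tetrachloride: x = 0.285, y = 0.082
Drum-2 feed = drum-1 vapor: z₂ = (0.4230, 0.4947, 0.0823).
Drum 2:
Let ψ₂ = V/F and solve Σ zᵢ(Kᵢ−1)/(1+ψ₂(Kᵢ−1)) = 0.
g(0) = ΣzᵢKᵢ − 1 = 0.196 and g(1) = 1 − Σzᵢ/Kᵢ = -0.539, so a root lies in (0, 1).
Newton iteration, ψ₂⁰ = 0.5:
  ψ₂ = 0.500: g = -0.0932, g' = -0.549 → ψ₂ = 0.330
  ψ₂ = 0.330: g = -0.0021, g' = -0.536 → ψ₂ = 0.326
Converged at ψ₂ = 0.326.
  isobutane: x = 0.307, y = 0.661
  n-pentane: x = 0.581, y = 0.318
  carbon tetrachloride: x = 0.112, y = 0.021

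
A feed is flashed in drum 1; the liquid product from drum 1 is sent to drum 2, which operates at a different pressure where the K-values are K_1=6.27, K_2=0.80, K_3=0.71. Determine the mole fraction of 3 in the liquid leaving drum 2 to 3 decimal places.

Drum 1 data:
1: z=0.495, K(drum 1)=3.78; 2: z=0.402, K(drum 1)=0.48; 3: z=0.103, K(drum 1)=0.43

Drum 1:
Let ψ₁ = V/F and solve Σ zᵢ(Kᵢ−1)/(1+ψ₁(Kᵢ−1)) = 0.
Feasibility: ΣzᵢKᵢ = 2.108, Σzᵢ/Kᵢ = 1.208 — both > 1, two phases present.
Iterate (Newton) starting at ψ₁ = 0.43:
  ψ₁ = 0.430: g = 0.2798, g' = -1.033 → ψ₁ = 0.701
  ψ₁ = 0.701: g = 0.0400, g' = -0.802 → ψ₁ = 0.751
Converged at ψ₁ = 0.751.
Drum-1 compositions:
  1: x = 0.160, y = 0.606
  2: x = 0.660, y = 0.317
  3: x = 0.180, y = 0.077
Drum-2 feed = drum-1 liquid: z₂ = (0.1603, 0.6596, 0.1801).
Drum 2:
Material balance + equilibrium reduce to Σ zᵢ(Kᵢ−1)/(1+ψ₂(Kᵢ−1)) = 0.
Check two-phase: ΣzᵢKᵢ = 1.661 > 1 and Σzᵢ/Kᵢ = 1.104 > 1, so g(0) = 0.661 > 0 and g(1) = -0.104 < 0.
Newton–Raphson from ψ₂ = 0.52:
  ψ₂ = 0.520: g = 0.0171, g' = -0.372 → ψ₂ = 0.566
  ψ₂ = 0.566: g = 0.0009, g' = -0.336 → ψ₂ = 0.569
Converged at ψ₂ = 0.569.
  1: x = 0.040, y = 0.251
  2: x = 0.744, y = 0.595
  3: x = 0.216, y = 0.153

x_3 (drum 2) = 0.216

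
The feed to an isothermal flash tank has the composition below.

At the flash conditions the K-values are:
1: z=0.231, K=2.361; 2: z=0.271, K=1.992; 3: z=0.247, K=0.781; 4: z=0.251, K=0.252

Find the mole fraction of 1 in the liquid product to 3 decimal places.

x_1 = 0.136

Material balance + equilibrium reduce to Σ zᵢ(Kᵢ−1)/(1+ψ(Kᵢ−1)) = 0.
Feasibility: ΣzᵢKᵢ = 1.341, Σzᵢ/Kᵢ = 1.546 — both > 1, two phases present.
Newton–Raphson from ψ = 0.5:
  ψ = 0.500: g = 0.0061, g' = -0.644 → ψ = 0.510
  ψ = 0.510: g = -0.0000, g' = -0.649 → ψ = 0.509
Converged at ψ = 0.509.
Compositions from xᵢ = zᵢ/(1+ψ(Kᵢ−1)), yᵢ = Kᵢxᵢ:
  1: x = 0.136, y = 0.322
  2: x = 0.180, y = 0.359
  3: x = 0.278, y = 0.217
  4: x = 0.406, y = 0.102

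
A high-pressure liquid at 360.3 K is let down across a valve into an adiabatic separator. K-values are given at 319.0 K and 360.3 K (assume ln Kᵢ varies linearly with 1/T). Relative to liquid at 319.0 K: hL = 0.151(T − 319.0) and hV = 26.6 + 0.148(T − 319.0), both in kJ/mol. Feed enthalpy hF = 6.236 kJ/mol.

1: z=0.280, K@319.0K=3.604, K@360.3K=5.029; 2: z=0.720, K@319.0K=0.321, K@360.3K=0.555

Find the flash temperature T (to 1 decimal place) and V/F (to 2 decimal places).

T = 327.2 K, V/F = 0.19

Adiabatic flash: solve Rachford–Rice at each trial T, then check hF = ψ·hV(T) + (1−ψ)·hL(T).
  T = 319.0 K: K = (3.604, 0.321), RR gives ψ = 0.136, H_out = 3.614 kJ/mol
  T = 360.3 K: K = (5.029, 0.555), RR gives ψ = 0.451, H_out = 18.164 kJ/mol
  T = 339.6 K: K = (4.299, 0.429), RR gives ψ = 0.272, H_out = 10.329 kJ/mol
  T = 329.3 K: K = (3.947, 0.373), RR gives ψ = 0.202, H_out = 6.924 kJ/mol
  T = 324.1 K: K = (3.773, 0.346), RR gives ψ = 0.168, H_out = 5.249 kJ/mol
  T = 326.7 K: K = (3.860, 0.359), RR gives ψ = 0.185, H_out = 6.085 kJ/mol
  T = 328.0 K: K = (3.903, 0.366), RR gives ψ = 0.194, H_out = 6.504 kJ/mol
Linear interpolation between T = 326.7 (H_out = 6.085) and T = 328.0 (H_out = 6.504) on hF = 6.236 gives T ≈ 327.2 K, at which ψ = 0.19.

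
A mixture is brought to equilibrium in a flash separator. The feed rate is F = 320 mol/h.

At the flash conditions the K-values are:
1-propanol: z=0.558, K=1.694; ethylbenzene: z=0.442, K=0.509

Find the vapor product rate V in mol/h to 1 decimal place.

V = 159.9 mol/h

Rachford–Rice: g(β) = Σ zᵢ(Kᵢ−1)/(1+β(Kᵢ−1)) = 0.
g(0) = ΣzᵢKᵢ − 1 = 0.170 and g(1) = 1 − Σzᵢ/Kᵢ = -0.198, so a root lies in (0, 1).
Binary case is linear: z₁(K₁−1)(1+β(K₂−1)) + z₂(K₂−1)(1+β(K₁−1)) = 0
⇒ β = [z₁(K₁−1)+z₂(K₂−1)] / [−(K₁−1)(K₂−1)] = 0.1702/0.3408 = 0.500
Then V = β·F = 0.4996·320 = 159.9 mol/h and L = F − V = 160.1 mol/h.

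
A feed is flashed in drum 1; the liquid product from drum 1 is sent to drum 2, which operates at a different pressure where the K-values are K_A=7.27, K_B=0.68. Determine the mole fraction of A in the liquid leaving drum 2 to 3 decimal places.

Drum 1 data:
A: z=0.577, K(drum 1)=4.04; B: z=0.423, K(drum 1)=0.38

x_A (drum 2) = 0.049

Drum 1:
Binary case is linear: z₁(K₁−1)(1+ψ₁(K₂−1)) + z₂(K₂−1)(1+ψ₁(K₁−1)) = 0
⇒ ψ₁ = [z₁(K₁−1)+z₂(K₂−1)] / [−(K₁−1)(K₂−1)] = 1.4918/1.8848 = 0.792
Drum-1 compositions:
  A: x = 0.169, y = 0.684
  B: x = 0.831, y = 0.316
Drum-2 feed = drum-1 liquid: z₂ = (0.1694, 0.8306).
Drum 2:
Rachford–Rice: g(ψ₂) = Σ zᵢ(Kᵢ−1)/(1+ψ₂(Kᵢ−1)) = 0.
Check two-phase: ΣzᵢKᵢ = 1.796 > 1 and Σzᵢ/Kᵢ = 1.245 > 1, so g(0) = 0.796 > 0 and g(1) = -0.245 < 0.
Binary case is linear: z₁(K₁−1)(1+ψ₂(K₂−1)) + z₂(K₂−1)(1+ψ₂(K₁−1)) = 0
⇒ ψ₂ = [z₁(K₁−1)+z₂(K₂−1)] / [−(K₁−1)(K₂−1)] = 0.7963/2.0064 = 0.397
  A: x = 0.049, y = 0.353
  B: x = 0.951, y = 0.647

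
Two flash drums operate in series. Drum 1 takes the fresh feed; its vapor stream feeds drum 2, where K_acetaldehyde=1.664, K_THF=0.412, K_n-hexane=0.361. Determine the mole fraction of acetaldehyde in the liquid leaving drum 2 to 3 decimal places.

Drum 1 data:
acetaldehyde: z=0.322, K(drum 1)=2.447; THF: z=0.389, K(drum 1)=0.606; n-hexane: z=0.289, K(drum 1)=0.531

Drum 1:
Material balance + equilibrium reduce to Σ zᵢ(Kᵢ−1)/(1+ψ₁(Kᵢ−1)) = 0.
Check two-phase: ΣzᵢKᵢ = 1.177 > 1 and Σzᵢ/Kᵢ = 1.318 > 1, so g(0) = 0.177 > 0 and g(1) = -0.318 < 0.
Newton iteration, ψ₁⁰ = 0.5:
  ψ₁ = 0.500: g = -0.0976, g' = -0.429 → ψ₁ = 0.273
  ψ₁ = 0.273: g = 0.0070, g' = -0.506 → ψ₁ = 0.286
  ψ₁ = 0.286: g = 0.0001, g' = -0.499 → ψ₁ = 0.287
Converged at ψ₁ = 0.287.
Drum-1 compositions:
  acetaldehyde: x = 0.228, y = 0.557
  THF: x = 0.439, y = 0.266
  n-hexane: x = 0.334, y = 0.177
Drum-2 feed = drum-1 vapor: z₂ = (0.5570, 0.2657, 0.1773).
Drum 2:
Newton iteration, ψ₂⁰ = 0.43:
  ψ₂ = 0.430: g = -0.0776, g' = -0.451 → ψ₂ = 0.258
  ψ₂ = 0.258: g = -0.0040, g' = -0.410 → ψ₂ = 0.248
Converged at ψ₂ = 0.248.
  acetaldehyde: x = 0.478, y = 0.796
  THF: x = 0.311, y = 0.128
  n-hexane: x = 0.211, y = 0.076

x_acetaldehyde (drum 2) = 0.478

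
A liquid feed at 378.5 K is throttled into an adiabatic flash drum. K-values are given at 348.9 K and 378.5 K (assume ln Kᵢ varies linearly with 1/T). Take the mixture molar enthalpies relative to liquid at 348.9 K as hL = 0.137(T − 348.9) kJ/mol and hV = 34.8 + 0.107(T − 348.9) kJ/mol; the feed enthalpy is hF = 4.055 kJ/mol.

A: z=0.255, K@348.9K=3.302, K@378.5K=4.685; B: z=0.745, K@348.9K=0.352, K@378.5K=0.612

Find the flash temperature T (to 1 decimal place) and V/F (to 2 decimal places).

Adiabatic flash: solve Rachford–Rice at each trial T, then check hF = ψ·hV(T) + (1−ψ)·hL(T).
  T = 348.9 K: K = (3.302, 0.352), RR gives ψ = 0.070, H_out = 2.432 kJ/mol
  T = 378.5 K: K = (4.685, 0.612), RR gives ψ = 0.455, H_out = 19.487 kJ/mol
  T = 363.7 K: K = (3.961, 0.469), RR gives ψ = 0.229, H_out = 9.895 kJ/mol
  T = 356.3 K: K = (3.623, 0.408), RR gives ψ = 0.147, H_out = 6.081 kJ/mol
  T = 352.6 K: K = (3.461, 0.379), RR gives ψ = 0.108, H_out = 4.251 kJ/mol
  T = 350.8 K: K = (3.383, 0.366), RR gives ψ = 0.089, H_out = 3.367 kJ/mol
Linear interpolation between T = 350.8 (H_out = 3.367) and T = 352.6 (H_out = 4.251) on hF = 4.055 gives T ≈ 352.2 K, at which ψ = 0.10.

T = 352.2 K, V/F = 0.10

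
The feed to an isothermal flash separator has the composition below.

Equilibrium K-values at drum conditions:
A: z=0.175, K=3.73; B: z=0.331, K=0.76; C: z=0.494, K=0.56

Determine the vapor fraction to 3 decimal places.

Rachford–Rice: g(ψ) = Σ zᵢ(Kᵢ−1)/(1+ψ(Kᵢ−1)) = 0.
Feasibility: ΣzᵢKᵢ = 1.181, Σzᵢ/Kᵢ = 1.365 — both > 1, two phases present.
Newton–Raphson from ψ = 0.65:
  ψ = 0.650: g = -0.2264, g' = -0.384 → ψ = 0.060
  ψ = 0.060: g = 0.1064, g' = -1.083 → ψ = 0.159
  ψ = 0.159: g = 0.0172, g' = -0.766 → ψ = 0.181
  ψ = 0.181: g = 0.0006, g' = -0.718 → ψ = 0.182
Converged at ψ = 0.182.

ψ = 0.182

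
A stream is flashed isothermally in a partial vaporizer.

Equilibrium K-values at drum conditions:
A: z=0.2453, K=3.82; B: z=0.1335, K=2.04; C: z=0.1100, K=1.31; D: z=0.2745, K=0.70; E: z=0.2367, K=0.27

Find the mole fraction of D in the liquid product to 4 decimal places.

Rachford–Rice: g(β) = Σ zᵢ(Kᵢ−1)/(1+β(Kᵢ−1)) = 0.
Feasibility: ΣzᵢKᵢ = 1.6095, Σzᵢ/Kᵢ = 1.4824 — both > 1, two phases present.
Newton–Raphson from β = 0.39:
  β = 0.3900: g = 0.12381, g' = -0.8021 → β = 0.5443
  β = 0.5443: g = 0.00555, g' = -0.7528 → β = 0.5517
Converged at β = 0.5517.
Compositions from xᵢ = zᵢ/(1+β(Kᵢ−1)), yᵢ = Kᵢxᵢ:
  A: x = 0.0960, y = 0.3666
  B: x = 0.0848, y = 0.1730
  C: x = 0.0939, y = 0.1231
  D: x = 0.3289, y = 0.2303
  E: x = 0.3963, y = 0.1070

x_D = 0.3289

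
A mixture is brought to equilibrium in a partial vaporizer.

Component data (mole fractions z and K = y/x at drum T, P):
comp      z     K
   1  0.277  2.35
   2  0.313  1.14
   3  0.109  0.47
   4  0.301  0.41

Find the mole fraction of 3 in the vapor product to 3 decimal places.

Newton iteration, β⁰ = 0.5:
  β = 0.500: g = -0.0663, g' = -0.453 → β = 0.354
  β = 0.354: g = -0.0006, g' = -0.451 → β = 0.352
Converged at β = 0.352.
Compositions from xᵢ = zᵢ/(1+β(Kᵢ−1)), yᵢ = Kᵢxᵢ:
  1: x = 0.188, y = 0.441
  2: x = 0.298, y = 0.340
  3: x = 0.134, y = 0.063
  4: x = 0.380, y = 0.156

y_3 = 0.063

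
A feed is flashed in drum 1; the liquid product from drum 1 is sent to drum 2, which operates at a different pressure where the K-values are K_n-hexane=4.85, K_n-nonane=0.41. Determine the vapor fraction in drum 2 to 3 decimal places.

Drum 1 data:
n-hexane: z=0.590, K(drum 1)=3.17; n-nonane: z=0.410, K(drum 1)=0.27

Drum 1:
Rachford–Rice: g(ψ₁) = Σ zᵢ(Kᵢ−1)/(1+ψ₁(Kᵢ−1)) = 0.
g(0) = ΣzᵢKᵢ − 1 = 0.981 and g(1) = 1 − Σzᵢ/Kᵢ = -0.705, so a root lies in (0, 1).
Binary case is linear: z₁(K₁−1)(1+ψ₁(K₂−1)) + z₂(K₂−1)(1+ψ₁(K₁−1)) = 0
⇒ ψ₁ = [z₁(K₁−1)+z₂(K₂−1)] / [−(K₁−1)(K₂−1)] = 0.9810/1.5841 = 0.619
Drum-1 compositions:
  n-hexane: x = 0.252, y = 0.798
  n-nonane: x = 0.748, y = 0.202
Drum-2 feed = drum-1 liquid: z₂ = (0.2517, 0.7483).
Drum 2:
Newton–Raphson from ψ₂ = 0.37:
  ψ₂ = 0.370: g = -0.1650, g' = -1.061 → ψ₂ = 0.214
  ψ₂ = 0.214: g = 0.0254, g' = -1.461 → ψ₂ = 0.232
Converged at ψ₂ = 0.232.
  n-hexane: x = 0.133, y = 0.644
  n-nonane: x = 0.867, y = 0.356

V/F (drum 2) = 0.232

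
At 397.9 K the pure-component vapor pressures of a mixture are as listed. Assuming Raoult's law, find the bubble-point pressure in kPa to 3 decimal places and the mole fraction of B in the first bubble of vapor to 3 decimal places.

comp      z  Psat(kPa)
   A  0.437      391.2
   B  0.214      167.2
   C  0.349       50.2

At the bubble point ψ → 0, so ΣzᵢKᵢ = 1 with Kᵢ = Pᵢˢᵃᵗ/P ⇒ P = ΣzᵢPᵢˢᵃᵗ.
P = 0.437·391.2 + 0.214·167.2 + 0.349·50.2 = 224.255 kPa
yᵢ = zᵢPᵢˢᵃᵗ/P ⇒ y_B = 0.214·167.2/224.255 = 0.160

Pbub = 224.255 kPa, y_B = 0.160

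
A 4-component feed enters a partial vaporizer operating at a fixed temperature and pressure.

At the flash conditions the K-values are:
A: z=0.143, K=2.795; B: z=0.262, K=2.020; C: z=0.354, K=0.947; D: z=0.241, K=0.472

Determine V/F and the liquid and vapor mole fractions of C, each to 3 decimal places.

Rachford–Rice: g(V/F) = Σ zᵢ(Kᵢ−1)/(1+V/F(Kᵢ−1)) = 0.
Feasibility: ΣzᵢKᵢ = 1.378, Σzᵢ/Kᵢ = 1.065 — both > 1, two phases present.
Iterate (Newton) starting at V/F = 0.5:
  V/F = 0.500: g = 0.1201, g' = -0.373 → V/F = 0.822
  V/F = 0.822: g = 0.0045, g' = -0.367 → V/F = 0.835
Converged at V/F = 0.835.
Compositions from xᵢ = zᵢ/(1+V/F(Kᵢ−1)), yᵢ = Kᵢxᵢ:
  A: x = 0.057, y = 0.160
  B: x = 0.142, y = 0.286
  C: x = 0.370, y = 0.351
  D: x = 0.431, y = 0.203

V/F = 0.835, x_C = 0.370, y_C = 0.351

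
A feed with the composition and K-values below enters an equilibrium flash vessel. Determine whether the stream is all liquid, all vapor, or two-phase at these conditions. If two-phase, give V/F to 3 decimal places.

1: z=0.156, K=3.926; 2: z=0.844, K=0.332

all liquid

ΣzᵢKᵢ = 0.893; Σzᵢ/Kᵢ = 2.582.
Since ΣzᵢKᵢ < 1 the mixture is below its bubble point — single liquid phase.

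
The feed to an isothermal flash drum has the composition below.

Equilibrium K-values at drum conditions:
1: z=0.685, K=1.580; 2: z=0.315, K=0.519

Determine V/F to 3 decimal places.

V/F = 0.881

Rachford–Rice: g(V/F) = Σ zᵢ(Kᵢ−1)/(1+V/F(Kᵢ−1)) = 0.
Feasibility: ΣzᵢKᵢ = 1.246, Σzᵢ/Kᵢ = 1.040 — both > 1, two phases present.
Binary case is linear: z₁(K₁−1)(1+V/F(K₂−1)) + z₂(K₂−1)(1+V/F(K₁−1)) = 0
⇒ V/F = [z₁(K₁−1)+z₂(K₂−1)] / [−(K₁−1)(K₂−1)] = 0.2458/0.2790 = 0.881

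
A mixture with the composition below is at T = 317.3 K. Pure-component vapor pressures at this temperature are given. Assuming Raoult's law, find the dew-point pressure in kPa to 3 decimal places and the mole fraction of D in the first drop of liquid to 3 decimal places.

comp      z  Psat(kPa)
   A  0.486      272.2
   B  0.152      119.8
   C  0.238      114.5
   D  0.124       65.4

Pdew = 142.271 kPa, x_D = 0.270

At the dew point ψ → 1, so Σzᵢ/Kᵢ = 1 with Kᵢ = Pᵢˢᵃᵗ/P ⇒ 1/P = Σzᵢ/Pᵢˢᵃᵗ.
1/P = 0.486/272.2 + 0.152/119.8 + 0.238/114.5 + 0.124/65.4 = 0.007029 ⇒ P = 142.271 kPa
xᵢ = zᵢP/Pᵢˢᵃᵗ ⇒ x_D = 0.124·142.271/65.4 = 0.270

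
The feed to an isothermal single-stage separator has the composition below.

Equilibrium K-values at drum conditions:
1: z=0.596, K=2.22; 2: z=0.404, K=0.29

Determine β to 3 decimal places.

β = 0.508

Material balance + equilibrium reduce to Σ zᵢ(Kᵢ−1)/(1+β(Kᵢ−1)) = 0.
Feasibility: ΣzᵢKᵢ = 1.440, Σzᵢ/Kᵢ = 1.662 — both > 1, two phases present.
Newton–Raphson from β = 0.5:
  β = 0.500: g = 0.0069, g' = -0.832 → β = 0.508
Converged at β = 0.508.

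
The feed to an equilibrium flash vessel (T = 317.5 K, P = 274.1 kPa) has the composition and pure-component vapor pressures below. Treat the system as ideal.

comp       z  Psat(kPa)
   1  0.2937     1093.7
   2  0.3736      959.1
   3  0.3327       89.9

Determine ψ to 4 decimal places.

Raoult's law: Kᵢ = Pᵢˢᵃᵗ/P = Pᵢˢᵃᵗ/274.1.
  K_1 = 1093.7/274.1 = 3.990150, K_2 = 959.1/274.1 = 3.499088, K_3 = 89.9/274.1 = 0.327982
Material balance + equilibrium reduce to Σ zᵢ(Kᵢ−1)/(1+ψ(Kᵢ−1)) = 0.
Feasibility: ΣzᵢKᵢ = 2.5883, Σzᵢ/Kᵢ = 1.1948 — both > 1, two phases present.
Iterate (Newton) starting at ψ = 0.58:
  ψ = 0.5800: g = 0.33596, g' = -1.1436 → ψ = 0.8738
  ψ = 0.8738: g = -0.00525, g' = -1.3131 → ψ = 0.8698
Converged at ψ = 0.8698.

ψ = 0.8698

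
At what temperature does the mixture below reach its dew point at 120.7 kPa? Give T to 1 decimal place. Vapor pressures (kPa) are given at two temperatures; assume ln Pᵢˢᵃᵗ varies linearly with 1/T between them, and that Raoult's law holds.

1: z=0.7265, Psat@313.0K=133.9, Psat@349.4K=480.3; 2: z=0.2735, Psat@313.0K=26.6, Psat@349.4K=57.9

T = 337.1 K

Dew-point temperature: Σzᵢ·P/Pᵢˢᵃᵗ(T) = 1. Interpolate ln Pᵢˢᵃᵗ = aᵢ + bᵢ/T.
  T = 313.0 K: ΣzᵢP/Pᵢˢᵃᵗ = 1.8959
  T = 349.4 K: ΣzᵢP/Pᵢˢᵃᵗ = 0.7527
  T = 331.2 K: ΣzᵢP/Pᵢˢᵃᵗ = 1.1572
  T = 340.3 K: ΣzᵢP/Pᵢˢᵃᵗ = 0.9267
  T = 335.8 K: ΣzᵢP/Pᵢˢᵃᵗ = 1.0324
  T = 338.1 K: ΣzᵢP/Pᵢˢᵃᵗ = 0.9765
Interpolating between 335.8 K and 338.1 K gives T ≈ 337.1 K.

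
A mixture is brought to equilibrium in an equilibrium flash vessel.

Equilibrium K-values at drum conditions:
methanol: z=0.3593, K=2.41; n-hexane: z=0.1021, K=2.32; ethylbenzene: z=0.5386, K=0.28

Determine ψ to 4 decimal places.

Let ψ = V/F and solve Σ zᵢ(Kᵢ−1)/(1+ψ(Kᵢ−1)) = 0.
g(0) = ΣzᵢKᵢ − 1 = 0.2536 and g(1) = 1 − Σzᵢ/Kᵢ = -1.1167, so a root lies in (0, 1).
Newton–Raphson from ψ = 0.47:
  ψ = 0.4700: g = -0.19828, g' = -0.9640 → ψ = 0.2643
  ψ = 0.2643: g = -0.00996, g' = -0.9028 → ψ = 0.2533
Converged at ψ = 0.2533.

ψ = 0.2533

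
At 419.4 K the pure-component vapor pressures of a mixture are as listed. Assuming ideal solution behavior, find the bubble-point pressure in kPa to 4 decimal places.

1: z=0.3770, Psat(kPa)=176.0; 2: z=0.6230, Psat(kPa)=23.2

At the bubble point ψ → 0, so ΣzᵢKᵢ = 1 with Kᵢ = Pᵢˢᵃᵗ/P ⇒ P = ΣzᵢPᵢˢᵃᵗ.
P = 0.3770·176.0 + 0.6230·23.2 = 80.8056 kPa

Pbub = 80.8056 kPa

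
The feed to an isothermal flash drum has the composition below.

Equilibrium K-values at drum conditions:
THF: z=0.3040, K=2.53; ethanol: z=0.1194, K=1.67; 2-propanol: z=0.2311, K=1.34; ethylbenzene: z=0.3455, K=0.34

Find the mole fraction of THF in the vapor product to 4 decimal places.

Rachford–Rice: g(β) = Σ zᵢ(Kᵢ−1)/(1+β(Kᵢ−1)) = 0.
g(0) = ΣzᵢKᵢ − 1 = 0.3957 and g(1) = 1 − Σzᵢ/Kᵢ = -0.3803, so a root lies in (0, 1).
Newton–Raphson from β = 0.45:
  β = 0.4500: g = 0.08071, g' = -0.6059 → β = 0.5832
  β = 0.5832: g = -0.00185, g' = -0.6429 → β = 0.5803
Converged at β = 0.5803.
Compositions from xᵢ = zᵢ/(1+β(Kᵢ−1)), yᵢ = Kᵢxᵢ:
  THF: x = 0.1610, y = 0.4074
  ethanol: x = 0.0860, y = 0.1436
  2-propanol: x = 0.1930, y = 0.2586
  ethylbenzene: x = 0.5600, y = 0.1904

y_THF = 0.4074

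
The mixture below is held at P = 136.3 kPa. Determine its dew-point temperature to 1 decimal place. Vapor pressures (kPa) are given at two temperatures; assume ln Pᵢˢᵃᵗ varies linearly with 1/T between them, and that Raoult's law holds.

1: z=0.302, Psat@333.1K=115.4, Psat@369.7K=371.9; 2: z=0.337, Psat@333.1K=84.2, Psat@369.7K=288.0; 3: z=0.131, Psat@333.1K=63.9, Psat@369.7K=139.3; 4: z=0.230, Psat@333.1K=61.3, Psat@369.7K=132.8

T = 351.6 K

Dew-point temperature: Σzᵢ·P/Pᵢˢᵃᵗ(T) = 1. Interpolate ln Pᵢˢᵃᵗ = aᵢ + bᵢ/T.
  T = 333.1 K: ΣzᵢP/Pᵢˢᵃᵗ = 1.6930
  T = 369.7 K: ΣzᵢP/Pᵢˢᵃᵗ = 0.6344
  T = 351.4 K: ΣzᵢP/Pᵢˢᵃᵗ = 1.0044
  T = 360.5 K: ΣzᵢP/Pᵢˢᵃᵗ = 0.7936
  T = 355.9 K: ΣzᵢP/Pᵢˢᵃᵗ = 0.8923
  T = 353.6 K: ΣzᵢP/Pᵢˢᵃᵗ = 0.9475
Interpolating between 351.4 K and 353.6 K gives T ≈ 351.6 K.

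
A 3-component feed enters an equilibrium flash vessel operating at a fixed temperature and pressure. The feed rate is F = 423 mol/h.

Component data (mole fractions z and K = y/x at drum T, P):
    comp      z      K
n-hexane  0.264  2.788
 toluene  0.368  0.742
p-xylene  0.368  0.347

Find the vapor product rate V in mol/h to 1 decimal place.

V = 67.5 mol/h

Rachford–Rice: g(ψ) = Σ zᵢ(Kᵢ−1)/(1+ψ(Kᵢ−1)) = 0.
g(0) = ΣzᵢKᵢ − 1 = 0.137 and g(1) = 1 − Σzᵢ/Kᵢ = -0.651, so a root lies in (0, 1).
Newton iteration, ψ⁰ = 0.5:
  ψ = 0.500: g = -0.2166, g' = -0.614 → ψ = 0.147
  ψ = 0.147: g = 0.0093, g' = -0.748 → ψ = 0.159
  ψ = 0.159: g = 0.0001, g' = -0.733 → ψ = 0.160
Converged at ψ = 0.160.
Then V = ψ·F = 0.1595·423 = 67.5 mol/h and L = F − V = 355.5 mol/h.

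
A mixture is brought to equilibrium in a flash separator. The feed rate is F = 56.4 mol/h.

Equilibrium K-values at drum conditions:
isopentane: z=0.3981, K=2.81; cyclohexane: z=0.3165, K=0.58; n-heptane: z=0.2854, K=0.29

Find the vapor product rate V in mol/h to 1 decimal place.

Newton iteration, ψ⁰ = 0.49:
  ψ = 0.4900: g = -0.09624, g' = -0.7932 → ψ = 0.3687
  ψ = 0.3687: g = 0.00042, g' = -0.8113 → ψ = 0.3692
Converged at ψ = 0.3692.
Then V = ψ·F = 0.3692·56.4 = 20.8 mol/h and L = F − V = 35.6 mol/h.

V = 20.8 mol/h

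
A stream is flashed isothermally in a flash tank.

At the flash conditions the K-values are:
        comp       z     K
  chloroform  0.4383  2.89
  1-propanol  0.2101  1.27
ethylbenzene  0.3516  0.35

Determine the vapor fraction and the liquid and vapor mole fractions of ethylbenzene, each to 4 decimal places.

Newton–Raphson from ψ = 0.66:
  ψ = 0.6600: g = 0.01650, g' = -0.7766 → ψ = 0.6812
  ψ = 0.6812: g = -0.00012, g' = -0.7886 → ψ = 0.6811
Converged at ψ = 0.6811.
Compositions from xᵢ = zᵢ/(1+ψ(Kᵢ−1)), yᵢ = Kᵢxᵢ:
  chloroform: x = 0.1916, y = 0.5538
  1-propanol: x = 0.1775, y = 0.2254
  ethylbenzene: x = 0.6309, y = 0.2208

ψ = 0.6811, x_ethylbenzene = 0.6309, y_ethylbenzene = 0.2208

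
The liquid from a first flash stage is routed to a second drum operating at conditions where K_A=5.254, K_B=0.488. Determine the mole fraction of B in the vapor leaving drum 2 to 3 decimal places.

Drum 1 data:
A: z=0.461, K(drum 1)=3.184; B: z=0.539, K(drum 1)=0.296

y_B (drum 2) = 0.436

Drum 1:
Material balance + equilibrium reduce to Σ zᵢ(Kᵢ−1)/(1+ψ₁(Kᵢ−1)) = 0.
Feasibility: ΣzᵢKᵢ = 1.627, Σzᵢ/Kᵢ = 1.966 — both > 1, two phases present.
Binary case is linear: z₁(K₁−1)(1+ψ₁(K₂−1)) + z₂(K₂−1)(1+ψ₁(K₁−1)) = 0
⇒ ψ₁ = [z₁(K₁−1)+z₂(K₂−1)] / [−(K₁−1)(K₂−1)] = 0.6274/1.5375 = 0.408
Drum-1 compositions:
  A: x = 0.244, y = 0.776
  B: x = 0.756, y = 0.224
Drum-2 feed = drum-1 liquid: z₂ = (0.2438, 0.7562).
Drum 2:
Iterate (Newton) starting at ψ₂ = 0.5:
  ψ₂ = 0.500: g = -0.1888, g' = -0.809 → ψ₂ = 0.267
  ψ₂ = 0.267: g = 0.0374, g' = -1.234 → ψ₂ = 0.297
  ψ₂ = 0.297: g = 0.0015, g' = -1.137 → ψ₂ = 0.298
Converged at ψ₂ = 0.298.
  A: x = 0.107, y = 0.564
  B: x = 0.893, y = 0.436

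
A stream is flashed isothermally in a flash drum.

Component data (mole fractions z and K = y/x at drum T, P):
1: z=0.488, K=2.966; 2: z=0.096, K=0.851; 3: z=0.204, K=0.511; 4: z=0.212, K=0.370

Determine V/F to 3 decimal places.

Material balance + equilibrium reduce to Σ zᵢ(Kᵢ−1)/(1+V/F(Kᵢ−1)) = 0.
g(0) = ΣzᵢKᵢ − 1 = 0.712 and g(1) = 1 − Σzᵢ/Kᵢ = -0.250, so a root lies in (0, 1).
Newton iteration, V/F⁰ = 0.69:
  V/F = 0.690: g = 0.0044, g' = -0.717 → V/F = 0.696
Converged at V/F = 0.696.

V/F = 0.696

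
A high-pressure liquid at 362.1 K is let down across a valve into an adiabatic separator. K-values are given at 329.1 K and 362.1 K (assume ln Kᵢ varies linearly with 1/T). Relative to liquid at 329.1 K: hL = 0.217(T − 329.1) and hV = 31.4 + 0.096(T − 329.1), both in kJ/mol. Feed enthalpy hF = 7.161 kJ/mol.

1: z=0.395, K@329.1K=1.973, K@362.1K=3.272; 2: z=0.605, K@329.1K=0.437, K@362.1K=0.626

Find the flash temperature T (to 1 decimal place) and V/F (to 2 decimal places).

T = 333.8 K, V/F = 0.20

Adiabatic flash: solve Rachford–Rice at each trial T, then check hF = ψ·hV(T) + (1−ψ)·hL(T).
  T = 329.1 K: K = (1.973, 0.437), RR gives ψ = 0.080, H_out = 2.506 kJ/mol
  T = 362.1 K: K = (3.272, 0.626), RR gives ψ = 0.790, H_out = 28.809 kJ/mol
  T = 345.6 K: K = (2.572, 0.528), RR gives ψ = 0.451, H_out = 16.845 kJ/mol
  T = 337.4 K: K = (2.262, 0.482), RR gives ψ = 0.282, H_out = 10.382 kJ/mol
  T = 333.2 K: K = (2.112, 0.459), RR gives ψ = 0.186, H_out = 6.636 kJ/mol
  T = 335.3 K: K = (2.186, 0.470), RR gives ψ = 0.235, H_out = 8.559 kJ/mol
Linear interpolation between T = 333.2 (H_out = 6.636) and T = 335.3 (H_out = 8.559) on hF = 7.161 gives T ≈ 333.8 K, at which ψ = 0.20.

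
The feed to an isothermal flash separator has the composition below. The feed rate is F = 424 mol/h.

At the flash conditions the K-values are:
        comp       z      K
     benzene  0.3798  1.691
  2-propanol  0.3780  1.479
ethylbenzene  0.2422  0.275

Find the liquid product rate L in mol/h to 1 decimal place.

L = 157.8 mol/h

Material balance + equilibrium reduce to Σ zᵢ(Kᵢ−1)/(1+β(Kᵢ−1)) = 0.
g(0) = ΣzᵢKᵢ − 1 = 0.2679 and g(1) = 1 − Σzᵢ/Kᵢ = -0.3609, so a root lies in (0, 1).
Iterate (Newton) starting at β = 0.62:
  β = 0.6200: g = 0.00436, g' = -0.5605 → β = 0.6278
  β = 0.6278: g = -0.00003, g' = -0.5683 → β = 0.6277
Converged at β = 0.6277.
Then V = β·F = 0.6277·424 = 266.2 mol/h and L = F − V = 157.8 mol/h.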